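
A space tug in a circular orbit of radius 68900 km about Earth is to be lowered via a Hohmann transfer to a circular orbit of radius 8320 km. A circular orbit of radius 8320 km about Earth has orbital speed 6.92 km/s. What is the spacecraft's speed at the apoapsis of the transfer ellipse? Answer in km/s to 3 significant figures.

From the circular-orbit relation v² = μ/r at r = 8320 km: μ = v²r = (6.92)² × 8320 = 3.98415×10^5 km³/s².
Semi-major axis of the transfer orbit: a_t = (68900 + 8320)/2 = 38610 km.
The apoapsis of the transfer ellipse is at r = 68900 km.
Applying v² = μ(2/r − 1/a_t): v = 1.116 km/s.

v = 1.12 km/s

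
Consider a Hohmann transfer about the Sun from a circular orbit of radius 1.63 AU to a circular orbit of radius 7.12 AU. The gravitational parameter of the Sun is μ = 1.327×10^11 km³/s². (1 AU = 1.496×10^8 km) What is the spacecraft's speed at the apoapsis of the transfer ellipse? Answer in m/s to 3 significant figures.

v = 6810 m/s

In km: r₁ = 1.63 × 1.496×10^8 = 2.43848×10^8 km; r₂ = 7.12 × 1.496×10^8 = 1.065152×10^9 km.
Transfer-ellipse semi-major axis a_t = (r₁ + r₂)/2 = (2.43848×10^8 + 1.065152×10^9)/2 = 6.545×10^8 km.
The apoapsis of the transfer ellipse is at r = 1.065152×10^9 km.
From the vis-viva equation, v = √[μ(2/r − 1/a_t)] = 6.813 km/s.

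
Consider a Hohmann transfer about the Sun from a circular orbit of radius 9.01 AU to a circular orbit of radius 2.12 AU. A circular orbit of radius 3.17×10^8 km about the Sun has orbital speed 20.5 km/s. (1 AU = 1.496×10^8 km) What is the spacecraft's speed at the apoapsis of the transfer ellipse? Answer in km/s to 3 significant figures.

From the circular-orbit relation v² = μ/r at r = 3.17×10^8 km: μ = v²r = (20.5)² × 3.17×10^8 = 1.33219×10^11 km³/s².
In km: r₁ = 9.01 × 1.496×10^8 = 1.347896×10^9 km; r₂ = 2.12 × 1.496×10^8 = 3.17152×10^8 km.
Semi-major axis of the transfer orbit: a_t = (1.347896×10^9 + 3.17152×10^8)/2 = 8.32524×10^8 km.
At apoapsis, r = 1.347896×10^9 km.
Applying v² = μ(2/r − 1/a_t): v = 6.136 km/s.

v = 6.14 km/s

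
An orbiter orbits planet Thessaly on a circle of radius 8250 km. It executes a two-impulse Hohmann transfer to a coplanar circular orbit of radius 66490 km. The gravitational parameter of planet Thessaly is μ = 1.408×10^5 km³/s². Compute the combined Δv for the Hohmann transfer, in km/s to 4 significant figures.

Δv = 2.151 km/s

Transfer-ellipse semi-major axis a_t = (r₁ + r₂)/2 = (8250 + 66490)/2 = 37370 km.
At r₁ the circular-orbit speed is v₁ = √(μ/r₁) = 4.1312 km/s.
Transfer-orbit speed at r₁ (vis-viva equation): v_p = √[μ(2/r₁ − 1/a_t)] = 5.5105 km/s.
First burn Δv₁ = |v_p − v₁| = 1.3793 km/s.
Circular speed at r₂: v₂ = √(μ/r₂) = 1.455202 km/s.
Transfer-orbit speed at r₂: v_a = √[μ(2/r₂ − 1/a_t)] = 0.6837362 km/s.
Second burn Δv₂ = |v₂ − v_a| = 0.77147 km/s.
Δv = Δv₁ + Δv₂ = 1.3793 + 0.77147 = 2.151 km/s.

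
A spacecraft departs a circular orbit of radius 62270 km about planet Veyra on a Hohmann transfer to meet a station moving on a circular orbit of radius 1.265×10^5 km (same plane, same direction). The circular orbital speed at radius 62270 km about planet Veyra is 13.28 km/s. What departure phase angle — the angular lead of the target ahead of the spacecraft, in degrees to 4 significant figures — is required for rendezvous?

From the circular-orbit relation v² = μ/r at r = 62270 km: μ = v²r = (13.28)² × 62270 = 1.09818×10^7 km³/s².
The Hohmann ellipse has a_t = (r₁ + r₂)/2 = 94385 km.
Transfer time t = π√(a_t³/μ) = 27489 s.
The target's mean motion on its circular orbit is ω₂ = √(μ/r₂³) = 7.3655×10^-5 rad/s.
Angle swept by the target during transfer: ω₂·t = 2.0247 rad = 116.01°.
The spacecraft traverses 180° on the transfer ellipse, so the target must lead by 180° − 116.01° = 63.99°.

φ = 63.99°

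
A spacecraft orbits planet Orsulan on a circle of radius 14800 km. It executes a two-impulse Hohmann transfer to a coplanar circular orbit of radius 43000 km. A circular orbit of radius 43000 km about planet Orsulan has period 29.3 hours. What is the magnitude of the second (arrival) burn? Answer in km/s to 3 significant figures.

Δv₂ = 0.728 km/s

From Kepler's third law T² = 4π²r³/μ at r = 43000 km, T = 29.3 hours = 29.3 × 3600 s = 1.0548×10^5 s: μ = 4π²r³/T² = 2.82114×10^5 km³/s².
Transfer-ellipse semi-major axis a_t = (r₁ + r₂)/2 = (14800 + 43000)/2 = 28900 km.
Circular speed at r = 43000 km: v_c = √(μ/r) = 2.5614 km/s.
Transfer-orbit speed at the same r (vis-viva, a = a_t): v_t = √[μ(2/r − 1/a_t)] = 1.8330 km/s.
Δv₂ = |v_t − v_c| = |1.8330 − 2.5614| = 0.7284 km/s.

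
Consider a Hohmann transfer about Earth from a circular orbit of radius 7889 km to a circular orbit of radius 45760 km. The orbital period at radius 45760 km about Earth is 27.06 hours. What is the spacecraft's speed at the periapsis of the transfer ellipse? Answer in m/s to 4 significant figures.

v = 9284 m/s

From Kepler's third law T² = 4π²r³/μ at r = 45760 km, T = 27.06 hours = 27.06 × 3600 s = 97416 s: μ = 4π²r³/T² = 3.98618×10^5 km³/s².
The Hohmann ellipse has a_t = (r₁ + r₂)/2 = 26824.5 km.
At periapsis, r = 7889 km.
Applying v² = μ(2/r − 1/a_t): v = 9.284 km/s.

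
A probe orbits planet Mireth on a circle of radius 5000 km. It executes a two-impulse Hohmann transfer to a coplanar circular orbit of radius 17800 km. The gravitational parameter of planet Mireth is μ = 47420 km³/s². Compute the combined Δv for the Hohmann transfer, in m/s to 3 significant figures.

Transfer-ellipse semi-major axis a_t = (r₁ + r₂)/2 = (5000 + 17800)/2 = 11400 km.
Circular speed at r₁: v₁ = √(μ/r₁) = √(47420/5000) = 3.0796 km/s.
On the transfer ellipse at r₁, vis-viva equation gives v_p = √[μ(2/r₁ − 1/a_t)] = 3.8482 km/s.
First burn Δv₁ = |v_p − v₁| = 0.7686 km/s.
At r₂, v₂ = √(μ/r₂) = 1.632190 km/s.
Transfer-orbit speed at r₂: v_a = √[μ(2/r₂ − 1/a_t)] = 1.080944 km/s.
Second burn Δv₂ = |v₂ − v_a| = 0.5512 km/s.
Total Δv = Δv₁ + Δv₂ = 1.320 km/s.

Δv = 1320 m/s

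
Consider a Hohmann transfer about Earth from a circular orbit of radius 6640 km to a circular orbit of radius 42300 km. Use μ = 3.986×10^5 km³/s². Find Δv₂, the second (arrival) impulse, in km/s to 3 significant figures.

Δv₂ = 1.47 km/s

Transfer-ellipse semi-major axis a_t = (r₁ + r₂)/2 = (6640 + 42300)/2 = 24470 km.
Circular speed at r = 42300 km: v_c = √(μ/r) = 3.070 km/s.
Transfer-orbit speed at the same r (vis-viva, a = a_t): v_t = √[μ(2/r − 1/a_t)] = 1.599 km/s.
Δv₂ = |v_t − v_c| = |1.599 − 3.070| = 1.471 km/s.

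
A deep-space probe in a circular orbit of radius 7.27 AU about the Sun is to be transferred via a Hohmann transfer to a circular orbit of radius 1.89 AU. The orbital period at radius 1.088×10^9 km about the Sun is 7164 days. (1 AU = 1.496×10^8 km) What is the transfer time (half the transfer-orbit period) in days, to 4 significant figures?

From Kepler's third law T² = 4π²r³/μ at r = 1.088×10^9 km, T = 7164 days = 7164 × 86400 s = 6.189696×10^8 s: μ = 4π²r³/T² = 1.32711×10^11 km³/s².
In km: r₁ = 7.27 × 1.496×10^8 = 1.087592×10^9 km; r₂ = 1.89 × 1.496×10^8 = 2.82744×10^8 km.
Semi-major axis of the transfer orbit: a_t = (1.087592×10^9 + 2.82744×10^8)/2 = 6.85168×10^8 km.
By Kepler's third law the transfer-orbit period is T = 2π√(a_t³/μ), so t = T/2 = 1.5466×10^8 s.
Converting: 1.5466×10^8 s ÷ 86400 s/day = 1790 days.

t = 1790 days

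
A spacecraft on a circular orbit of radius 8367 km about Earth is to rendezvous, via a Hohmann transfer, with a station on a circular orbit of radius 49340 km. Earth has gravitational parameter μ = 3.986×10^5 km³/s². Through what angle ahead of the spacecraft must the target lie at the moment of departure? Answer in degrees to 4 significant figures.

The Hohmann ellipse has a_t = (r₁ + r₂)/2 = 28853.5 km.
The half-period of the transfer ellipse is t = π√(a_t³/μ) = 24390 s.
Target angular speed ω₂ = √(μ/r₂³) = 5.761×10^-5 rad/s.
Angle swept by the target during transfer: ω₂·t = 1.405 rad = 80.50°.
The spacecraft traverses 180° on the transfer ellipse, so the target must lead by 180° − 80.50° = 99.50°.

φ = 99.50°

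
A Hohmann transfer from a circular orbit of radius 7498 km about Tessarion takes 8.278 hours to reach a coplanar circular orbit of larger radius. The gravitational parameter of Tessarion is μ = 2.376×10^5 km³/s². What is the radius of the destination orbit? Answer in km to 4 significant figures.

r₂ = 48010 km

Transfer time t = 8.278 hours = 29800.8 s, and t = π√(a_t³/μ).
So a_t = (μ t²/π²)^(1/3) = (2.376×10^5 × (29800.8)² / π²)^(1/3) = 27755 km.
Since a_t = (r₁ + r₂)/2, r₂ = 2a_t − r₁ = 2×27755 − 7498 = 48012 km.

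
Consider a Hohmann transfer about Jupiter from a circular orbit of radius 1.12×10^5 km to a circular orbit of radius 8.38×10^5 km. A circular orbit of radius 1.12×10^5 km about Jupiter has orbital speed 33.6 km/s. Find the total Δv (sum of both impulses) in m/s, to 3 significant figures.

From the circular-orbit relation v² = μ/r at r = 1.12×10^5 km: μ = v²r = (33.6)² × 1.12×10^5 = 1.26444×10^8 km³/s².
Semi-major axis of the transfer orbit: a_t = (1.120×10^5 + 8.380×10^5)/2 = 4.750×10^5 km.
At r₁ the circular-orbit speed is v₁ = √(μ/r₁) = 33.60 km/s.
On the transfer ellipse at r₁, vis-viva gives v_p = √[μ(2/r₁ − 1/a_t)] = 44.63 km/s.
First burn Δv₁ = |v_p − v₁| = 11.03 km/s.
Circular speed at r₂: v₂ = √(μ/r₂) = 12.284 km/s.
Transfer-orbit speed at r₂: v_a = √[μ(2/r₂ − 1/a_t)] = 5.9647 km/s.
Second burn Δv₂ = |v₂ − v_a| = 6.319 km/s.
Total Δv = Δv₁ + Δv₂ = 17.35 km/s.

Δv = 17300 m/s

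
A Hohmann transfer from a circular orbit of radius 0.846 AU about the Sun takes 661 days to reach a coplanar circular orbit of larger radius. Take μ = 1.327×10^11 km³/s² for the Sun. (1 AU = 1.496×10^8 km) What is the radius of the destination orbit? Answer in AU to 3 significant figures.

r₂ = 3.87 AU

In km: r₁ = 0.846 × 1.496×10^8 = 1.265616×10^8 km.
Transfer time t = 661 days = 5.71104×10^7 s, and t = π√(a_t³/μ).
So a_t = (μ t²/π²)^(1/3) = (1.327×10^11 × (5.71104×10^7)² / π²)^(1/3) = 3.5264×10^8 km.
Since a_t = (r₁ + r₂)/2, r₂ = 2a_t − r₁ = 2×3.5264×10^8 − 1.265616×10^8 = 5.787184×10^8 km.
In AU: r₂ = 5.787184×10^8 / 1.496×10^8 = 3.87 AU.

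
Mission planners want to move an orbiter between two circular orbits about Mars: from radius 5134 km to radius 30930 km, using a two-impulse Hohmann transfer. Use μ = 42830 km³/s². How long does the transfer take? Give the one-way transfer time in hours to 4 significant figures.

t = 10.21 hours

Transfer-ellipse semi-major axis a_t = (r₁ + r₂)/2 = (5134 + 30930)/2 = 18032 km.
Transfer time t = π√(a_t³/μ) = π√((18032)³ / 42830) = 36760 s.
Converting: 36760 s ÷ 3600 s/hour = 10.21 hours.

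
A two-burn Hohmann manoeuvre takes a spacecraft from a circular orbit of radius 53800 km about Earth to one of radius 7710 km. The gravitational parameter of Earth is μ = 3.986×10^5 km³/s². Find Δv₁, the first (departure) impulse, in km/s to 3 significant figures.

Transfer-ellipse semi-major axis a_t = (r₁ + r₂)/2 = (53800 + 7710)/2 = 30755 km.
On the circular orbit at r = 53800 km, v_c = √(μ/r) = 2.722 km/s.
Vis-viva on the transfer ellipse at r = 53800 km gives v_t = √[μ(2/r − 1/a_t)] = 1.363 km/s.
Δv₁ = |v_t − v_c| = |1.363 − 2.722| = 1.359 km/s.

Δv₁ = 1.36 km/s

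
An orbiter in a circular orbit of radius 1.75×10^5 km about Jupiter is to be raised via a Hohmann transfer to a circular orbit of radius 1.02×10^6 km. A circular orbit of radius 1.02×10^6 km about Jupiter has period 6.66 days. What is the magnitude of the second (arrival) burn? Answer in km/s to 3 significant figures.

From Kepler's third law T² = 4π²r³/μ at r = 1.02×10^6 km, T = 6.66 days = 6.66 × 86400 s = 5.75424×10^5 s: μ = 4π²r³/T² = 1.26527×10^8 km³/s².
Transfer-ellipse semi-major axis a_t = (r₁ + r₂)/2 = (1.750×10^5 + 1.020×10^6)/2 = 5.975×10^5 km.
Circular speed at r = 1.020×10^6 km: v_c = √(μ/r) = 11.138 km/s.
Transfer-orbit speed at the same r (vis-viva, a = a_t): v_t = √[μ(2/r − 1/a_t)] = 6.0276 km/s.
Δv₂ = |v_t − v_c| = |6.0276 − 11.138| = 5.110 km/s.

Δv₂ = 5.11 km/s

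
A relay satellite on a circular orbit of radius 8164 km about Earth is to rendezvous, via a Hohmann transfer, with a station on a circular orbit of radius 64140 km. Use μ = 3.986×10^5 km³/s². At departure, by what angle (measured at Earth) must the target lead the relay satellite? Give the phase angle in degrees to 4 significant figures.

Semi-major axis of the transfer orbit: a_t = (8164 + 64140)/2 = 36152 km.
The half-period of the transfer ellipse is t = π√(a_t³/μ) = 34200 s.
Target angular speed ω₂ = √(μ/r₂³) = 3.887×10^-5 rad/s.
Angle swept by the target during transfer: ω₂·t = 1.3294 rad = 76.17°.
Arrival is 180° from departure on the ellipse, so φ = 180° − 76.17° = 103.8°.

φ = 103.8°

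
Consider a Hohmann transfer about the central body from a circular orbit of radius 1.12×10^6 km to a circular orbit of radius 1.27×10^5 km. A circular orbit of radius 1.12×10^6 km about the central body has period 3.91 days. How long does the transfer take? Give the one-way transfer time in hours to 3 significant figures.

t = 19.5 hours

From Kepler's third law T² = 4π²r³/μ at r = 1.12×10^6 km, T = 3.91 days = 3.91 × 86400 s = 3.37824×10^5 s: μ = 4π²r³/T² = 4.85996×10^8 km³/s².
Transfer-ellipse semi-major axis a_t = (r₁ + r₂)/2 = (1.120×10^6 + 1.270×10^5)/2 = 6.235×10^5 km.
Half the transfer-orbit period gives t = π√(a_t³/μ) = 70160 s.
Converting: 70160 s ÷ 3600 s/hour = 19.5 hours.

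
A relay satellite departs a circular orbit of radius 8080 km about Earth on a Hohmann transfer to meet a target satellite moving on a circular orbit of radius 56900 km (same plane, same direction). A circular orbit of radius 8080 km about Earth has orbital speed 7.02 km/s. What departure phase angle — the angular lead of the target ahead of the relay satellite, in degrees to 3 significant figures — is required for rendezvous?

From the circular-orbit relation v² = μ/r at r = 8080 km: μ = v²r = (7.02)² × 8080 = 3.98186×10^5 km³/s².
Semi-major axis of the transfer orbit: a_t = (8080 + 56900)/2 = 32490 km.
Transfer time t = π√(a_t³/μ) = 29156 s.
The target's mean motion on its circular orbit is ω₂ = √(μ/r₂³) = 4.6492×10^-5 rad/s.
Angle swept by the target during transfer: ω₂·t = 1.35552 rad = 77.67°.
Arrival is 180° from departure on the ellipse, so φ = 180° − 77.67° = 102°.

φ = 102°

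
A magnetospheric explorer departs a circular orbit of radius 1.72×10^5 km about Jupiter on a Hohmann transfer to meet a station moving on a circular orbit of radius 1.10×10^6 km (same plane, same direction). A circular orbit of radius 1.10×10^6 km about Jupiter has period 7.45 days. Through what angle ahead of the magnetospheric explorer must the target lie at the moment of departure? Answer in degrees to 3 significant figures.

φ = 101°

From Kepler's third law T² = 4π²r³/μ at r = 1.10×10^6 km, T = 7.45 days = 7.45 × 86400 s = 6.4368×10^5 s: μ = 4π²r³/T² = 1.26823×10^8 km³/s².
Semi-major axis of the transfer orbit: a_t = (1.720×10^5 + 1.100×10^6)/2 = 6.360×10^5 km.
Transfer time t = π√(a_t³/μ) = 1.415×10^5 s.
Target angular speed ω₂ = √(μ/r₂³) = 9.761×10^-6 rad/s.
Angle swept by the target during transfer: ω₂·t = 1.3812 rad = 79.14°.
The magnetospheric explorer traverses 180° on the transfer ellipse, so the target must lead by 180° − 79.14° = 101°.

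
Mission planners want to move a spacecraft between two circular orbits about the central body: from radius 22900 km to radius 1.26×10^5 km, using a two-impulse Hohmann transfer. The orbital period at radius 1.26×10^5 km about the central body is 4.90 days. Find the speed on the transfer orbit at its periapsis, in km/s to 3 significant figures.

v = 5.71 km/s

From Kepler's third law T² = 4π²r³/μ at r = 1.26×10^5 km, T = 4.90 days = 4.90 × 86400 s = 4.2336×10^5 s: μ = 4π²r³/T² = 4.40607×10^5 km³/s².
Semi-major axis of the transfer orbit: a_t = (22900 + 1.260×10^5)/2 = 74450 km.
At periapsis, r = 22900 km.
From the vis-viva equation, v = √[μ(2/r − 1/a_t)] = 5.706 km/s.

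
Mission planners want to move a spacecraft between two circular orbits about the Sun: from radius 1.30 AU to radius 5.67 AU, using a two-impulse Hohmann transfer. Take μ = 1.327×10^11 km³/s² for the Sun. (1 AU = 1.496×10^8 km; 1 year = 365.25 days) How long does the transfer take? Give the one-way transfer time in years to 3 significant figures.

t = 3.25 years

In km: r₁ = 1.30 × 1.496×10^8 = 1.9448×10^8 km; r₂ = 5.67 × 1.496×10^8 = 8.48232×10^8 km.
Semi-major axis of the transfer orbit: a_t = (1.9448×10^8 + 8.48232×10^8)/2 = 5.21356×10^8 km.
By Kepler's third law the transfer-orbit period is T = 2π√(a_t³/μ), so t = T/2 = 1.027×10^8 s.
Converting: 1.027×10^8 s ÷ 3.15576×10^7 s/year (365.25 × 86400) = 3.25 years.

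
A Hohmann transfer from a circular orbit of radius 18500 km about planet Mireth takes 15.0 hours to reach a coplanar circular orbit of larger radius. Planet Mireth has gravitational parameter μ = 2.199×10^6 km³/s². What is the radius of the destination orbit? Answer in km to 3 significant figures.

Transfer time t = 15.0 hours = 54000 s, and t = π√(a_t³/μ).
So a_t = (μ t²/π²)^(1/3) = (2.199×10^6 × (54000)² / π²)^(1/3) = 86611 km.
Since a_t = (r₁ + r₂)/2, r₂ = 2a_t − r₁ = 2×86611 − 18500 = 1.54722×10^5 km.

r₂ = 1.55×10^5 km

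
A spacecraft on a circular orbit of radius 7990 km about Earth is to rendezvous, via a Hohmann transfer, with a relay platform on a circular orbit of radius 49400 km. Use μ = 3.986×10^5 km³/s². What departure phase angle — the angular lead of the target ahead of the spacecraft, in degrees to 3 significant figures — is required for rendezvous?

The Hohmann ellipse has a_t = (r₁ + r₂)/2 = 28695 km.
The half-period of the transfer ellipse is t = π√(a_t³/μ) = 24187 s.
The target's mean motion on its circular orbit is ω₂ = √(μ/r₂³) = 5.7501×10^-5 rad/s.
Angle swept by the target during transfer: ω₂·t = 1.3908 rad = 79.69°.
The spacecraft traverses 180° on the transfer ellipse, so the target must lead by 180° − 79.69° = 100°.

φ = 100°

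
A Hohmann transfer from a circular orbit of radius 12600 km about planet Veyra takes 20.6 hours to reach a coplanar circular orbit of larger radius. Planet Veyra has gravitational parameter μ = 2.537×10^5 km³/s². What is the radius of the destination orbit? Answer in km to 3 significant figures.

Transfer time t = 20.6 hours = 74160 s, and t = π√(a_t³/μ).
So a_t = (μ t²/π²)^(1/3) = (2.537×10^5 × (74160)² / π²)^(1/3) = 52094 km.
Since a_t = (r₁ + r₂)/2, r₂ = 2a_t − r₁ = 2×52094 − 12600 = 91588 km.

r₂ = 91600 km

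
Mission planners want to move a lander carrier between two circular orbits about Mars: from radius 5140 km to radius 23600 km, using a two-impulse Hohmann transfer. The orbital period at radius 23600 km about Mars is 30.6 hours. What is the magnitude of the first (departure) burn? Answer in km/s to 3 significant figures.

From Kepler's third law T² = 4π²r³/μ at r = 23600 km, T = 30.6 hours = 30.6 × 3600 s = 1.1016×10^5 s: μ = 4π²r³/T² = 42761.0 km³/s².
The Hohmann ellipse has a_t = (r₁ + r₂)/2 = 14370 km.
On the circular orbit at r = 5140 km, v_c = √(μ/r) = 2.884 km/s.
Transfer-orbit speed at the same r (vis-viva, a = a_t): v_t = √[μ(2/r − 1/a_t)] = 3.696 km/s.
Δv₁ = |v_t − v_c| = |3.696 − 2.884| = 0.8120 km/s.

Δv₁ = 0.812 km/s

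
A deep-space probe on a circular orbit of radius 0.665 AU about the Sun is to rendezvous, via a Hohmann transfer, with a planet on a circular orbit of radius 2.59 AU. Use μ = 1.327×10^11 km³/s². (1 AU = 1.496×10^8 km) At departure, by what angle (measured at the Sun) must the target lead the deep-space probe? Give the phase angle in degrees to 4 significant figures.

In km: r₁ = 0.665 × 1.496×10^8 = 9.9484×10^7 km; r₂ = 2.59 × 1.496×10^8 = 3.87464×10^8 km.
The Hohmann ellipse has a_t = (r₁ + r₂)/2 = 2.43474×10^8 km.
Transfer time t = π√(a_t³/μ) = 3.2764×10^7 s.
The target's mean motion on its circular orbit is ω₂ = √(μ/r₂³) = 4.7763×10^-8 rad/s.
Angle swept by the target during transfer: ω₂·t = 1.5649 rad = 89.66°.
Arrival is 180° from departure on the ellipse, so φ = 180° − 89.66° = 90.34°.

φ = 90.34°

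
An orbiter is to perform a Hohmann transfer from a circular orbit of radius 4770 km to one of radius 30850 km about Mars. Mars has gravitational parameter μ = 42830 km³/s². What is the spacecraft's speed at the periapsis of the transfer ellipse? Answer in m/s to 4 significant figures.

Semi-major axis of the transfer orbit: a_t = (4770 + 30850)/2 = 17810 km.
The periapsis of the transfer ellipse is at r = 4770 km.
Applying v² = μ(2/r − 1/a_t): v = 3.944 km/s.

v = 3944 m/s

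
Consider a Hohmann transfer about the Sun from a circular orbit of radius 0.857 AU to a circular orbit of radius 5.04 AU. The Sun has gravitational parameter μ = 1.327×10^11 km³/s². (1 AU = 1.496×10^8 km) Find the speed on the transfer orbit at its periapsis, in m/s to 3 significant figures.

In km: r₁ = 0.857 × 1.496×10^8 = 1.282072×10^8 km; r₂ = 5.04 × 1.496×10^8 = 7.53984×10^8 km.
Semi-major axis of the transfer orbit: a_t = (1.282072×10^8 + 7.53984×10^8)/2 = 4.410956×10^8 km.
The periapsis of the transfer ellipse is at r = 1.282072×10^8 km.
From the vis-viva equation, v = √[μ(2/r − 1/a_t)] = 42.06 km/s.

v = 42100 m/s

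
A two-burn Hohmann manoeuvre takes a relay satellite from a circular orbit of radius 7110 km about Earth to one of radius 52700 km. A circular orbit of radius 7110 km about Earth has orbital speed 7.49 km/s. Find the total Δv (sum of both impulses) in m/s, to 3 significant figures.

Δv = 3860 m/s

From the circular-orbit relation v² = μ/r at r = 7110 km: μ = v²r = (7.49)² × 7110 = 3.98872×10^5 km³/s².
Semi-major axis of the transfer orbit: a_t = (7110 + 52700)/2 = 29905 km.
At r₁ the circular-orbit speed is v₁ = √(μ/r₁) = 7.490 km/s.
On the transfer ellipse at r₁, v² = μ(2/r − 1/a) gives v_p = √[μ(2/r₁ − 1/a_t)] = 9.943 km/s.
First burn Δv₁ = |v_p − v₁| = 2.453 km/s.
Circular speed at r₂: v₂ = √(μ/r₂) = 2.751 km/s.
Transfer-orbit speed at r₂: v_a = √[μ(2/r₂ − 1/a_t)] = 1.341 km/s.
Second burn Δv₂ = |v₂ − v_a| = 1.410 km/s.
Total Δv = Δv₁ + Δv₂ = 3.863 km/s.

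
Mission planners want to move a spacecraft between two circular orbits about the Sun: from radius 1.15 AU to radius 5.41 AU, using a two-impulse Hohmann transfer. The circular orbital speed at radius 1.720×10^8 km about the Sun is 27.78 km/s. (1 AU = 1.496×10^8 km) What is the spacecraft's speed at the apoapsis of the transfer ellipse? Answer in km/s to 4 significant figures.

v = 7.583 km/s

From the circular-orbit relation v² = μ/r at r = 1.720×10^8 km: μ = v²r = (27.78)² × 1.720×10^8 = 1.32737×10^11 km³/s².
In km: r₁ = 1.15 × 1.496×10^8 = 1.7204×10^8 km; r₂ = 5.41 × 1.496×10^8 = 8.09336×10^8 km.
The Hohmann ellipse has a_t = (r₁ + r₂)/2 = 4.90688×10^8 km.
The apoapsis of the transfer ellipse is at r = 8.09336×10^8 km.
Applying v² = μ(2/r − 1/a_t): v = 7.583 km/s.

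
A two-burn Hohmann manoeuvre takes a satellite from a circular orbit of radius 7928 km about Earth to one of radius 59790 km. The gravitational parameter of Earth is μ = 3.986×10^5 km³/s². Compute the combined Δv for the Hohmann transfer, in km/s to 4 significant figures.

The Hohmann ellipse has a_t = (r₁ + r₂)/2 = 33859 km.
Circular speed at r₁: v₁ = √(μ/r₁) = √(3.986×10^5/7928) = 7.0907 km/s.
On the transfer ellipse at r₁, vis-viva equation gives v_p = √[μ(2/r₁ − 1/a_t)] = 9.4225 km/s.
First burn Δv₁ = |v_p − v₁| = 2.3318 km/s.
Circular speed at r₂: v₂ = √(μ/r₂) = 2.5820 km/s.
Transfer-orbit speed at r₂: v_a = √[μ(2/r₂ − 1/a_t)] = 1.2494 km/s.
Second burn Δv₂ = |v₂ − v_a| = 1.3326 km/s.
Δv = Δv₁ + Δv₂ = 2.3318 + 1.3326 = 3.664 km/s.

Δv = 3.664 km/s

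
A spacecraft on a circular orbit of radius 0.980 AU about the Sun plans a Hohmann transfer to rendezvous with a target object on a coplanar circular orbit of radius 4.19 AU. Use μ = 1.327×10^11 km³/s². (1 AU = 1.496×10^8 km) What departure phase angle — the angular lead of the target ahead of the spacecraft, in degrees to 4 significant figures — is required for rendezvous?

φ = 92.77°

In km: r₁ = 0.980 × 1.496×10^8 = 1.46608×10^8 km; r₂ = 4.19 × 1.496×10^8 = 6.26824×10^8 km.
Semi-major axis of the transfer orbit: a_t = (1.46608×10^8 + 6.26824×10^8)/2 = 3.86716×10^8 km.
The half-period of the transfer ellipse is t = π√(a_t³/μ) = 6.5585×10^7 s.
The target's mean motion on its circular orbit is ω₂ = √(μ/r₂³) = 2.3212×10^-8 rad/s.
Angle swept by the target during transfer: ω₂·t = 1.5224 rad = 87.23°.
Arrival is 180° from departure on the ellipse, so φ = 180° − 87.23° = 92.77°.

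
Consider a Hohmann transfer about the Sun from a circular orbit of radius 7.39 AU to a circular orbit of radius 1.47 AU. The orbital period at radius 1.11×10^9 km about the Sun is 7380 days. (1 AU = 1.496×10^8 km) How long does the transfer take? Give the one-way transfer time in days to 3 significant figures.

From Kepler's third law T² = 4π²r³/μ at r = 1.11×10^9 km, T = 7380 days = 7380 × 86400 s = 6.37632×10^8 s: μ = 4π²r³/T² = 1.32797×10^11 km³/s².
In km: r₁ = 7.39 × 1.496×10^8 = 1.105544×10^9 km; r₂ = 1.47 × 1.496×10^8 = 2.19912×10^8 km.
The Hohmann ellipse has a_t = (r₁ + r₂)/2 = 6.62728×10^8 km.
Half the transfer-orbit period gives t = π√(a_t³/μ) = 1.471×10^8 s.
Converting: 1.471×10^8 s ÷ 86400 s/day = 1700 days.

t = 1700 days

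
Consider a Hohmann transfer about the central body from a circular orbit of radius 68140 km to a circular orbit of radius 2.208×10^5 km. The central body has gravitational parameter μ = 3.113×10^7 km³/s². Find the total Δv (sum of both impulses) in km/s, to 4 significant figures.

The Hohmann ellipse has a_t = (r₁ + r₂)/2 = 1.4447×10^5 km.
Circular speed at r₁: v₁ = √(μ/r₁) = √(3.113×10^7/68140) = 21.37 km/s.
On the transfer ellipse at r₁, vis-viva gives v_p = √[μ(2/r₁ − 1/a_t)] = 26.42 km/s.
First burn Δv₁ = |v_p − v₁| = 5.050 km/s.
At r₂, v₂ = √(μ/r₂) = 11.874 km/s.
Transfer-orbit speed at r₂: v_a = √[μ(2/r₂ − 1/a_t)] = 8.1546 km/s.
Second burn Δv₂ = |v₂ − v_a| = 3.719 km/s.
Total Δv = Δv₁ + Δv₂ = 8.769 km/s.

Δv = 8.769 km/s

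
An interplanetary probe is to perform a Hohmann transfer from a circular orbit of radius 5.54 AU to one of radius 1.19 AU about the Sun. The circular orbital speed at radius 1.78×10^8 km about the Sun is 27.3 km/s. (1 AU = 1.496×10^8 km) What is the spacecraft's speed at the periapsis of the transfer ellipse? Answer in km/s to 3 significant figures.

v = 35.0 km/s

From the circular-orbit relation v² = μ/r at r = 1.78×10^8 km: μ = v²r = (27.3)² × 1.78×10^8 = 1.32662×10^11 km³/s².
In km: r₁ = 5.54 × 1.496×10^8 = 8.28784×10^8 km; r₂ = 1.19 × 1.496×10^8 = 1.78024×10^8 km.
Semi-major axis of the transfer orbit: a_t = (8.28784×10^8 + 1.78024×10^8)/2 = 5.03404×10^8 km.
The periapsis of the transfer ellipse is at r = 1.78024×10^8 km.
From the vis-viva equation, v = √[μ(2/r − 1/a_t)] = 35.03 km/s.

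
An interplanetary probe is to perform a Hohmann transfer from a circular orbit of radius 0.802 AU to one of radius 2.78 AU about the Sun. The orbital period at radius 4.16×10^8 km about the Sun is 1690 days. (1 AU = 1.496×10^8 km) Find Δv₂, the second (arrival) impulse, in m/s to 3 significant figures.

From Kepler's third law T² = 4π²r³/μ at r = 4.16×10^8 km, T = 1690 days = 1690 × 86400 s = 1.46016×10^8 s: μ = 4π²r³/T² = 1.33303×10^11 km³/s².
In km: r₁ = 0.802 × 1.496×10^8 = 1.199792×10^8 km; r₂ = 2.78 × 1.496×10^8 = 4.15888×10^8 km.
Semi-major axis of the transfer orbit: a_t = (1.199792×10^8 + 4.15888×10^8)/2 = 2.679336×10^8 km.
Circular speed at r = 4.15888×10^8 km: v_c = √(μ/r) = 17.903 km/s.
Transfer-orbit speed at the same r (vis-viva, a = a_t): v_t = √[μ(2/r − 1/a_t)] = 11.980 km/s.
Δv₂ = |v_t − v_c| = |11.980 − 17.903| = 5.923 km/s.

Δv₂ = 5920 m/s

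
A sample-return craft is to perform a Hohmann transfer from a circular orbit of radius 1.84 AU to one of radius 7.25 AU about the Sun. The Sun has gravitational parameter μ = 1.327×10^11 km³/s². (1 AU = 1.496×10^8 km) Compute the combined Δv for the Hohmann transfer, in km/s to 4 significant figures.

Δv = 9.798 km/s

In km: r₁ = 1.84 × 1.496×10^8 = 2.75264×10^8 km; r₂ = 7.25 × 1.496×10^8 = 1.0846×10^9 km.
Semi-major axis of the transfer orbit: a_t = (2.75264×10^8 + 1.0846×10^9)/2 = 6.79932×10^8 km.
At r₁ the circular-orbit speed is v₁ = √(μ/r₁) = 21.9564 km/s.
On the transfer ellipse at r₁, vis-viva equation gives v_p = √[μ(2/r₁ − 1/a_t)] = 27.7308 km/s.
First burn Δv₁ = |v_p − v₁| = 5.7744 km/s.
At r₂, v₂ = √(μ/r₂) = 11.0612 km/s.
Transfer-orbit speed at r₂: v_a = √[μ(2/r₂ − 1/a_t)] = 7.03789 km/s.
Second burn Δv₂ = |v₂ − v_a| = 4.0233 km/s.
Total Δv = Δv₁ + Δv₂ = 9.798 km/s.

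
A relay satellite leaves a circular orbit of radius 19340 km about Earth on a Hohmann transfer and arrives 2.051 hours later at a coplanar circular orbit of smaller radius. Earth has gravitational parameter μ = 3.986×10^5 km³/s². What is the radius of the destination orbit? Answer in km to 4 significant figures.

r₂ = 6679 km

Transfer time t = 2.051 hours = 7383.6 s, and t = π√(a_t³/μ).
So a_t = (μ t²/π²)^(1/3) = (3.986×10^5 × (7383.6)² / π²)^(1/3) = 13009.4 km.
Since a_t = (r₁ + r₂)/2, r₂ = 2a_t − r₁ = 2×13009.4 − 19340 = 6678.8 km.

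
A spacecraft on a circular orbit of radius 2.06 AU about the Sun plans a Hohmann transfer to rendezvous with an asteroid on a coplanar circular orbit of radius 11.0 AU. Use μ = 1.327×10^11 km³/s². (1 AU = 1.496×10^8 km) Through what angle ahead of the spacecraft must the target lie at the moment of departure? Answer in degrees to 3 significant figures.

In km: r₁ = 2.06 × 1.496×10^8 = 3.08176×10^8 km; r₂ = 11.0 × 1.496×10^8 = 1.6456×10^9 km.
The Hohmann ellipse has a_t = (r₁ + r₂)/2 = 9.76888×10^8 km.
The half-period of the transfer ellipse is t = π√(a_t³/μ) = 2.633×10^8 s.
The target's mean motion on its circular orbit is ω₂ = √(μ/r₂³) = 5.457×10^-9 rad/s.
Angle swept by the target during transfer: ω₂·t = 1.437 rad = 82.33°.
Arrival is 180° from departure on the ellipse, so φ = 180° − 82.33° = 97.7°.

φ = 97.7°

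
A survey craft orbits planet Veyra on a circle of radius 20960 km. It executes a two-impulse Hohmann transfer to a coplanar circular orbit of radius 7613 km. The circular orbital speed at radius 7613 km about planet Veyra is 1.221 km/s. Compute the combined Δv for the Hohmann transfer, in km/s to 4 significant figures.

Δv = 0.4566 km/s

From the circular-orbit relation v² = μ/r at r = 7613 km: μ = v²r = (1.221)² × 7613 = 11349.8 km³/s².
Semi-major axis of the transfer orbit: a_t = (20960 + 7613)/2 = 14286.5 km.
At r₁ the circular-orbit speed is v₁ = √(μ/r₁) = 0.7359 km/s.
On the transfer ellipse at r₁, vis-viva gives v_a = √[μ(2/r₁ − 1/a_t)] = 0.5372 km/s.
First burn Δv₁ = |v_a − v₁| = 0.1987 km/s.
At r₂, v₂ = √(μ/r₂) = 1.2210 km/s.
Transfer-orbit speed at r₂: v_p = √[μ(2/r₂ − 1/a_t)] = 1.4789 km/s.
Second burn Δv₂ = |v₂ − v_p| = 0.2579 km/s.
Total Δv = Δv₁ + Δv₂ = 0.4566 km/s.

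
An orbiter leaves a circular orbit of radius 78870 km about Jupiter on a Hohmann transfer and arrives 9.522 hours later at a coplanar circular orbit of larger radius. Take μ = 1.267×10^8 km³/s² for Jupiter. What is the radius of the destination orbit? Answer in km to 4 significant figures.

r₂ = 4.153×10^5 km

Transfer time t = 9.522 hours = 34279.2 s, and t = π√(a_t³/μ).
So a_t = (μ t²/π²)^(1/3) = (1.267×10^8 × (34279.2)² / π²)^(1/3) = 2.4708×10^5 km.
Since a_t = (r₁ + r₂)/2, r₂ = 2a_t − r₁ = 2×2.4708×10^5 − 78870 = 4.1529×10^5 km.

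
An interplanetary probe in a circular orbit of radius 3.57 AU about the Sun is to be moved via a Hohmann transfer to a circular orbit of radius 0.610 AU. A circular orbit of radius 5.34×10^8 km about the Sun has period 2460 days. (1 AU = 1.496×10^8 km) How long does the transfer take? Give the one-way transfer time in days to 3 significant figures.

From Kepler's third law T² = 4π²r³/μ at r = 5.34×10^8 km, T = 2460 days = 2460 × 86400 s = 2.12544×10^8 s: μ = 4π²r³/T² = 1.33072×10^11 km³/s².
In km: r₁ = 3.57 × 1.496×10^8 = 5.34072×10^8 km; r₂ = 0.610 × 1.496×10^8 = 9.1256×10^7 km.
Transfer-ellipse semi-major axis a_t = (r₁ + r₂)/2 = (5.34072×10^8 + 9.1256×10^7)/2 = 3.12664×10^8 km.
Half the transfer-orbit period gives t = π√(a_t³/μ) = 4.761×10^7 s.
Converting: 4.761×10^7 s ÷ 86400 s/day = 551 days.

t = 551 days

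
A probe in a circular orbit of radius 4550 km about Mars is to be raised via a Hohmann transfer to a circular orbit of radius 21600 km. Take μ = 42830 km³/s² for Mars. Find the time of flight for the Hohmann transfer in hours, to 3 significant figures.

t = 6.30 hours

Semi-major axis of the transfer orbit: a_t = (4550 + 21600)/2 = 13075 km.
By Kepler's third law the transfer-orbit period is T = 2π√(a_t³/μ), so t = T/2 = 22695 s.
Converting: 22695 s ÷ 3600 s/hour = 6.30 hours.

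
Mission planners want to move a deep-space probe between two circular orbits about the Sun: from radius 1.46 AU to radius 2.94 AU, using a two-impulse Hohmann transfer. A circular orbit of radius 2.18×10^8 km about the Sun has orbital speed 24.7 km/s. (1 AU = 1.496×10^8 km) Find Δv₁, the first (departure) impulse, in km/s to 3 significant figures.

From the circular-orbit relation v² = μ/r at r = 2.18×10^8 km: μ = v²r = (24.7)² × 2.18×10^8 = 1.33000×10^11 km³/s².
In km: r₁ = 1.46 × 1.496×10^8 = 2.18416×10^8 km; r₂ = 2.94 × 1.496×10^8 = 4.39824×10^8 km.
Transfer-ellipse semi-major axis a_t = (r₁ + r₂)/2 = (2.18416×10^8 + 4.39824×10^8)/2 = 3.2912×10^8 km.
Circular speed at r = 2.18416×10^8 km: v_c = √(μ/r) = 24.68 km/s.
Vis-viva on the transfer ellipse at r = 2.18416×10^8 km gives v_t = √[μ(2/r − 1/a_t)] = 28.53 km/s.
Δv₁ = |v_t − v_c| = |28.53 − 24.68| = 3.850 km/s.

Δv₁ = 3.85 km/s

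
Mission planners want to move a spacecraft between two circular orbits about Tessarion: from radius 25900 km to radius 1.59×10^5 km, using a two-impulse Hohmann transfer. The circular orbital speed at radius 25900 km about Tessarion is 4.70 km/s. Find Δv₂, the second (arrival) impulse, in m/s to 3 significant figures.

From the circular-orbit relation v² = μ/r at r = 25900 km: μ = v²r = (4.70)² × 25900 = 5.72131×10^5 km³/s².
Transfer-ellipse semi-major axis a_t = (r₁ + r₂)/2 = (25900 + 1.590×10^5)/2 = 92450 km.
On the circular orbit at r = 1.590×10^5 km, v_c = √(μ/r) = 1.8969 km/s.
Transfer-orbit speed at the same r (vis-viva, a = a_t): v_t = √[μ(2/r − 1/a_t)] = 1.0040 km/s.
Δv₂ = |v_t − v_c| = |1.0040 − 1.8969| = 0.8929 km/s.

Δv₂ = 893 m/s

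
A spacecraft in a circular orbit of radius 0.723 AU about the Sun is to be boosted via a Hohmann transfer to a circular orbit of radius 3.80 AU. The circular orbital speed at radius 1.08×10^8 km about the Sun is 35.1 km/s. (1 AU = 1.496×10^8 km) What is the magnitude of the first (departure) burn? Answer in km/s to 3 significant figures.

From the circular-orbit relation v² = μ/r at r = 1.08×10^8 km: μ = v²r = (35.1)² × 1.08×10^8 = 1.33057×10^11 km³/s².
In km: r₁ = 0.723 × 1.496×10^8 = 1.081608×10^8 km; r₂ = 3.80 × 1.496×10^8 = 5.6848×10^8 km.
Transfer-ellipse semi-major axis a_t = (r₁ + r₂)/2 = (1.081608×10^8 + 5.6848×10^8)/2 = 3.383204×10^8 km.
On the circular orbit at r = 1.081608×10^8 km, v_c = √(μ/r) = 35.074 km/s.
Vis-viva on the transfer ellipse at r = 1.081608×10^8 km gives v_t = √[μ(2/r − 1/a_t)] = 45.465 km/s.
Δv₁ = |v_t − v_c| = |45.465 − 35.074| = 10.39 km/s.

Δv₁ = 10.4 km/s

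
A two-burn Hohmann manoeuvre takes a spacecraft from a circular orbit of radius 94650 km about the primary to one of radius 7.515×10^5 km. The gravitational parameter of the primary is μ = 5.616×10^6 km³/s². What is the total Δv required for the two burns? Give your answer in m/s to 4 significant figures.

Transfer-ellipse semi-major axis a_t = (r₁ + r₂)/2 = (94650 + 7.515×10^5)/2 = 4.23075×10^5 km.
Circular speed at r₁: v₁ = √(μ/r₁) = √(5.616×10^6/94650) = 7.7029 km/s.
Transfer-orbit speed at r₁ (vis-viva equation): v_p = √[μ(2/r₁ − 1/a_t)] = 10.266 km/s.
First burn Δv₁ = |v_p − v₁| = 2.563 km/s.
At r₂, v₂ = √(μ/r₂) = 2.734 km/s.
Transfer-orbit speed at r₂: v_a = √[μ(2/r₂ − 1/a_t)] = 1.293 km/s.
Second burn Δv₂ = |v₂ − v_a| = 1.441 km/s.
Total Δv = Δv₁ + Δv₂ = 4.004 km/s.

Δv = 4004 m/s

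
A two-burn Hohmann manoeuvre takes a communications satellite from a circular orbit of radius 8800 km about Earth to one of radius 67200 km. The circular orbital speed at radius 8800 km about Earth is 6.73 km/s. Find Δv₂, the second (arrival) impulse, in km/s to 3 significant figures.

From the circular-orbit relation v² = μ/r at r = 8800 km: μ = v²r = (6.73)² × 8800 = 3.98578×10^5 km³/s².
Semi-major axis of the transfer orbit: a_t = (8800 + 67200)/2 = 38000 km.
Circular speed at r = 67200 km: v_c = √(μ/r) = 2.435 km/s.
Vis-viva on the transfer ellipse at r = 67200 km gives v_t = √[μ(2/r − 1/a_t)] = 1.172 km/s.
Δv₂ = |v_t − v_c| = |1.172 − 2.435| = 1.263 km/s.

Δv₂ = 1.26 km/s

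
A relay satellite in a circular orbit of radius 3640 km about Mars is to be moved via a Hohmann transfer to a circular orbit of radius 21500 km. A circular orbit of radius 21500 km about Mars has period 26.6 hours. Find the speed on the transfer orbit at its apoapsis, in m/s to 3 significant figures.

v = 759 m/s

From Kepler's third law T² = 4π²r³/μ at r = 21500 km, T = 26.6 hours = 26.6 × 3600 s = 95760 s: μ = 4π²r³/T² = 42786.5 km³/s².
Transfer-ellipse semi-major axis a_t = (r₁ + r₂)/2 = (3640 + 21500)/2 = 12570 km.
The apoapsis of the transfer ellipse is at r = 21500 km.
From the vis-viva equation, v = √[μ(2/r − 1/a_t)] = 0.7591 km/s.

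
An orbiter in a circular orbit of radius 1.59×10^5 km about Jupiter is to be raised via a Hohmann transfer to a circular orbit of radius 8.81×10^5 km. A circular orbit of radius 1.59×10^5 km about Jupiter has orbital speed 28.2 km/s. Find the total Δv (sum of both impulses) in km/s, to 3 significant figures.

Δv = 13.9 km/s

From the circular-orbit relation v² = μ/r at r = 1.59×10^5 km: μ = v²r = (28.2)² × 1.59×10^5 = 1.26443×10^8 km³/s².
Semi-major axis of the transfer orbit: a_t = (1.590×10^5 + 8.810×10^5)/2 = 5.200×10^5 km.
At r₁ the circular-orbit speed is v₁ = √(μ/r₁) = 28.200 km/s.
Transfer-orbit speed at r₁ (v² = μ(2/r − 1/a)): v_p = √[μ(2/r₁ − 1/a_t)] = 36.706 km/s.
First burn Δv₁ = |v_p − v₁| = 8.506 km/s.
Circular speed at r₂: v₂ = √(μ/r₂) = 11.9801 km/s.
Transfer-orbit speed at r₂: v_a = √[μ(2/r₂ − 1/a_t)] = 6.62455 km/s.
Second burn Δv₂ = |v₂ − v_a| = 5.356 km/s.
Δv = Δv₁ + Δv₂ = 8.506 + 5.356 = 13.86 km/s.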